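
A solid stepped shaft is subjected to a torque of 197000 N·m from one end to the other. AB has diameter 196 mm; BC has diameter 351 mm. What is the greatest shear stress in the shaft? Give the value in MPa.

Under the same torque, τ_max = 16T/(πd³) is largest where d is smallest — segment AB (d = 196 mm).
τ_max = 16·197000/(π·(0.196)³) = 1.333×10^8 Pa.

133 MPa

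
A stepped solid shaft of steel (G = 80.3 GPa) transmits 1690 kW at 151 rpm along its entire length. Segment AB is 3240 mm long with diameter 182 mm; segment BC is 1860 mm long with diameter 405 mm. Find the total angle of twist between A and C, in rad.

0.0410 rad

ω = 2π·151/60 = 15.81 rad/s, so T = P/ω = 1690×10³ / 15.81 = 106900 N·m.
J_AB = π(0.182)⁴/32 = 1.08×10^-4 m⁴; J_BC = π(0.405)⁴/32 = 2.64×10^-3 m⁴.
θ = (T/G)·Σ L_i/J_i = (106900/80.3×10⁹)·(3.24/1.08×10^-4 + 1.86/2.64×10^-3) = 0.04097 rad.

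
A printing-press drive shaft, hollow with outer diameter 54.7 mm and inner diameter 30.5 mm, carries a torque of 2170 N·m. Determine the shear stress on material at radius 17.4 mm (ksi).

6.90 ksi

J = π(d_o⁴ − d_i⁴)/32 = π(0.0547⁴ − 0.0305⁴)/32 = 7.940×10^-7 m⁴.
Shear stress varies linearly with radius: τ = T·r/J = 2170 × 0.0174 / 7.940×10^-7 = 4.756×10^7 Pa.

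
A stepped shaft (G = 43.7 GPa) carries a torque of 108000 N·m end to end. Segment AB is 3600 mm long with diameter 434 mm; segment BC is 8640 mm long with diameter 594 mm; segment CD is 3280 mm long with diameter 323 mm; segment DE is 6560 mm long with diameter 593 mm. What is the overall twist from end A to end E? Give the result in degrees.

0.758°

J_AB = π(0.434)⁴/32 = 3.48×10^-3 m⁴; J_BC = π(0.594)⁴/32 = 0.0122 m⁴; J_CD = π(0.323)⁴/32 = 1.07×10^-3 m⁴; J_DE = π(0.593)⁴/32 = 0.0121 m⁴.
θ = (T/G)·Σ L_i/J_i = (108000/43.7×10⁹)·(3.60/3.48×10^-3 + 8.64/0.0122 + 3.28/1.07×10^-3 + 6.56/0.0121) = 0.01322 rad.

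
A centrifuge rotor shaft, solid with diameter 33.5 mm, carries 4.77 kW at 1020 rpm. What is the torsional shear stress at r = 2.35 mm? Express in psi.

123 psi

ω = 2π·1020/60 = 106.8 rad/s, so T = P/ω = 4.77×10³ / 106.8 = 44.66 N·m.
J = πd⁴/32 = π(0.0335)⁴/32 = 1.236×10^-7 m⁴.
Shear stress varies linearly with radius: τ = T·r/J = 44.66 × 0.00235 / 1.236×10^-7 = 8.487×10^5 Pa.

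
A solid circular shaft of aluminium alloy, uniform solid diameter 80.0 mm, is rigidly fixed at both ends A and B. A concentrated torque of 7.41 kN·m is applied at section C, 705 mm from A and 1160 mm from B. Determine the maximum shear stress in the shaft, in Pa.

4.58e7 Pa

With uniform GJ and both ends fixed, compatibility θ_AC = θ_CB gives T_A·a = T_B·b, together with T_A + T_B = T₀.
T_A = T₀·b/(a+b) = 7410·1160/1865 = 4609 N·m; T_B = 2801 N·m.
τ in each portion: τ_AC = 4.58×10^7 Pa, τ_CB = 2.79×10^7 Pa; maximum is in AC.
τ_max = T_AC·r/J = 4609·0.0400/4.02×10^-6 = 4.585×10^7 Pa.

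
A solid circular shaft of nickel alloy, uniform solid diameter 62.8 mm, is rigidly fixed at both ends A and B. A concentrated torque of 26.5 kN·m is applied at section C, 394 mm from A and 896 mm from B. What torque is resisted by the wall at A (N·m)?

18400 N·m

With uniform GJ and both ends fixed, compatibility θ_AC = θ_CB gives T_A·a = T_B·b, together with T_A + T_B = T₀.
T_A = T₀·b/(a+b) = 26500·896/1290 = 18410 N·m; T_B = 8094 N·m.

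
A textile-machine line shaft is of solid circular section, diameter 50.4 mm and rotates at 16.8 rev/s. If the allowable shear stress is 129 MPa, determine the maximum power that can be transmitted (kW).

342 kW

J = πd⁴/32 = π(0.0504)⁴/32 = 6.335×10^-7 m⁴.
T_max = τ_allow·J/r = 1.29×10^8 × 6.335×10^-7 / 0.0252 = 3243 N·m.
ω = 2π·16.8 = 105.6 rad/s, so P_max = T_max·ω = 3.423×10^5 W.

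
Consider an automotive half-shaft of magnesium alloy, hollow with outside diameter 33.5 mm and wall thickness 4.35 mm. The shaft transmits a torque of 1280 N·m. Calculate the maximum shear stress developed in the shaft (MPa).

J = π(d_o⁴ − d_i⁴)/32 = π(0.0335⁴ − 0.0248⁴)/32 = 8.651×10^-8 m⁴.
τ_max = T·r/J = 1280 × 0.0168 / 8.651×10^-8 = 2.478×10^8 Pa.

248 MPa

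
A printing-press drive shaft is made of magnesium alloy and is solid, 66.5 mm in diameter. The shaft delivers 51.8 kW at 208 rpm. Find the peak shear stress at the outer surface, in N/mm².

41.2 N/mm²

ω = 2π·208/60 = 21.78 rad/s, so T = P/ω = 51.8×10³ / 21.78 = 2378 N·m.
J = πd⁴/32 = π(0.0665)⁴/32 = 1.920×10^-6 m⁴.
τ_max = T·r/J = 2378 × 0.0333 / 1.920×10^-6 = 4.119×10^7 Pa.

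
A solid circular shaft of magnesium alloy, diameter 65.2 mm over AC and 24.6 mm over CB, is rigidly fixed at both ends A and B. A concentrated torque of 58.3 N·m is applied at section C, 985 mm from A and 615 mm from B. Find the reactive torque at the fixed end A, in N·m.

Compatibility: T_A·a/J_AC = T_B·b/J_CB with T_A + T_B = T₀.
J_AC = 1.77×10^-6 m⁴, J_CB = 3.60×10^-8 m⁴, so T_A = T₀·(J_AC/a)/((J_AC/a)+(J_CB/b)) = 56.47 N·m, T_B = 1.833 N·m.

56.5 N·m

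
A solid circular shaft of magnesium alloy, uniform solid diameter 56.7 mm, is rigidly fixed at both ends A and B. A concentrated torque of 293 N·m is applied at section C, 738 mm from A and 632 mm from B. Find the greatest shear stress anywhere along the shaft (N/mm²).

4.41 N/mm²

With uniform GJ and both ends fixed, compatibility θ_AC = θ_CB gives T_A·a = T_B·b, together with T_A + T_B = T₀.
T_A = T₀·b/(a+b) = 293.0·632/1370 = 135.2 N·m; T_B = 157.8 N·m.
τ in each portion: τ_AC = 3.78×10^6 Pa, τ_CB = 4.41×10^6 Pa; maximum is in CB.
τ_max = T_CB·r/J = 157.8·0.0284/1.01×10^-6 = 4.410×10^6 Pa.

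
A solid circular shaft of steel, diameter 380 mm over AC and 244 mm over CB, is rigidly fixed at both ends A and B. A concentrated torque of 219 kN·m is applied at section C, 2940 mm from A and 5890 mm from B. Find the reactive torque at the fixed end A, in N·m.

202000 N·m

Compatibility: T_A·a/J_AC = T_B·b/J_CB with T_A + T_B = T₀.
J_AC = 2.05×10^-3 m⁴, J_CB = 3.48×10^-4 m⁴, so T_A = T₀·(J_AC/a)/((J_AC/a)+(J_CB/b)) = 201900 N·m, T_B = 17130 N·m.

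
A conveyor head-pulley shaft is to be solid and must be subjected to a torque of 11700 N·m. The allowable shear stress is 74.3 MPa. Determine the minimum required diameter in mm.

92.9 mm

For a solid shaft τ_max = 16T/(πd³), so d = (16T/(π τ_allow))^(1/3) = (16·11700/(π·7.43×10^7))^(1/3) = 0.09291 m.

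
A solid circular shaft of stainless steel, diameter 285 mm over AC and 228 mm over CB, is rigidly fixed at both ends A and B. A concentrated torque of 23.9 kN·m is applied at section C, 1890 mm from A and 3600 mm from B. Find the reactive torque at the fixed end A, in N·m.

Compatibility: T_A·a/J_AC = T_B·b/J_CB with T_A + T_B = T₀.
J_AC = 6.48×10^-4 m⁴, J_CB = 2.65×10^-4 m⁴, so T_A = T₀·(J_AC/a)/((J_AC/a)+(J_CB/b)) = 19670 N·m, T_B = 4230 N·m.

19700 N·m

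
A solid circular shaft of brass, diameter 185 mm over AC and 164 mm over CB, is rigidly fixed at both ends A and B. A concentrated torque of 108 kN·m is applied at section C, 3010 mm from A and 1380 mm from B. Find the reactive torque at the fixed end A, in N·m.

46000 N·m

Compatibility: T_A·a/J_AC = T_B·b/J_CB with T_A + T_B = T₀.
J_AC = 1.15×10^-4 m⁴, J_CB = 7.10×10^-5 m⁴, so T_A = T₀·(J_AC/a)/((J_AC/a)+(J_CB/b)) = 46020 N·m, T_B = 61980 N·m.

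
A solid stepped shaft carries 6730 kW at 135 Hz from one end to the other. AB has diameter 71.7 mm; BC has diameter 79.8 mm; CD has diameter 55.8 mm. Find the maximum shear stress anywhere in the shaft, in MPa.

ω = 2π·135 = 848.2 rad/s, so T = P/ω = 6730×10³ / 848.2 = 7934 N·m.
Under the same torque, τ_max = 16T/(πd³) is largest where d is smallest — segment CD (d = 55.8 mm).
τ_max = 16·7934/(π·(0.0558)³) = 2.326×10^8 Pa.

233 MPa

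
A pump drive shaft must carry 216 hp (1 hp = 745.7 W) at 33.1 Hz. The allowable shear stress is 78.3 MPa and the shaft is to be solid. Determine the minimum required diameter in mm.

36.9 mm

ω = 2π·33.1 = 208.0 rad/s, so T = P/ω = 216×745.7 / 208.0 = 774.5 N·m.
For a solid shaft τ_max = 16T/(πd³), so d = (16T/(π τ_allow))^(1/3) = (16·774.5/(π·7.83×10^7))^(1/3) = 0.03693 m.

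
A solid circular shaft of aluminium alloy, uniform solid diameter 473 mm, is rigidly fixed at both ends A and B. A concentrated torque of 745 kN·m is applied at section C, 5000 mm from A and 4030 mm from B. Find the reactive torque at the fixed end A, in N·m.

332000 N·m

With uniform GJ and both ends fixed, compatibility θ_AC = θ_CB gives T_A·a = T_B·b, together with T_A + T_B = T₀.
T_A = T₀·b/(a+b) = 745000·4030/9030 = 332500 N·m; T_B = 412500 N·m.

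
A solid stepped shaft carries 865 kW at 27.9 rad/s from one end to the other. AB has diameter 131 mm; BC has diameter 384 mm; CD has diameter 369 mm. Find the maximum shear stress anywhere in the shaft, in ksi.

ω = 27.9 rad/s, so T = P/ω = 865×10³ / 27.90 = 31000 N·m.
Under the same torque, τ_max = 16T/(πd³) is largest where d is smallest — segment AB (d = 131 mm).
τ_max = 16·31000/(π·(0.131)³) = 7.024×10^7 Pa.

10.2 ksi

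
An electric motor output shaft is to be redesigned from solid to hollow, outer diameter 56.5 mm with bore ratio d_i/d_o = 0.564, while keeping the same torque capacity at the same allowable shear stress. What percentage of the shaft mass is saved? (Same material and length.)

26.8 %

Equal τ_max and T ⇒ the solid shaft needs d_s³ = d_o³(1−k⁴), so d_s = 56.5·(1−0.564⁴)^(1/3) = 54.53 mm.
Area ratio A_h/A_s = d_o²(1−k²)/d_s² = (1−k²)/(1−k⁴)^(2/3) = 0.7322.
Mass saving = 1 − 0.7322 = 26.8 %.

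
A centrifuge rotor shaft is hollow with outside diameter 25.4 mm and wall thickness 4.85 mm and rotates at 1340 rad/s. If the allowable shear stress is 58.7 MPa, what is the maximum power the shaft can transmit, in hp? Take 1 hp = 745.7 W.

J = π(d_o⁴ − d_i⁴)/32 = π(0.0254⁴ − 0.0157⁴)/32 = 3.490×10^-8 m⁴.
T_max = τ_allow·J/r = 5.87×10^7 × 3.490×10^-8 / 0.0127 = 161.3 N·m.
ω = 1340 rad/s, so P_max = T_max·ω = 2.161×10^5 W.

290 hp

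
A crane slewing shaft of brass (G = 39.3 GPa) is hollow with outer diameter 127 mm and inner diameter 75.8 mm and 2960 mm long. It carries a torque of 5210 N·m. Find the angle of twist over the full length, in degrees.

1.01°

J = π(d_o⁴ − d_i⁴)/32 = π(0.127⁴ − 0.0758⁴)/32 = 2.230×10^-5 m⁴.
θ = T·L/(G·J) = 5210 × 2.96 / (39.3×10⁹ × 2.230×10^-5) = 0.01760 rad.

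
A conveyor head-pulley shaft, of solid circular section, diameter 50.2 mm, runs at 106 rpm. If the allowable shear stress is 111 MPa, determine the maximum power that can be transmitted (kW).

J = πd⁴/32 = π(0.0502)⁴/32 = 6.235×10^-7 m⁴.
T_max = τ_allow·J/r = 1.11×10^8 × 6.235×10^-7 / 0.0251 = 2757 N·m.
ω = 2π·106/60 = 11.10 rad/s, so P_max = T_max·ω = 3.061×10^4 W.

30.6 kW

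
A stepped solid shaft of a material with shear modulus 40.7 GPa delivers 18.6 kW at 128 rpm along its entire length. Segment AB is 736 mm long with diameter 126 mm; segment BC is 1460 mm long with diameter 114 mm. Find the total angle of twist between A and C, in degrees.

0.230°

ω = 2π·128/60 = 13.40 rad/s, so T = P/ω = 18.6×10³ / 13.40 = 1388 N·m.
J_AB = π(0.126)⁴/32 = 2.47×10^-5 m⁴; J_BC = π(0.114)⁴/32 = 1.66×10^-5 m⁴.
θ = (T/G)·Σ L_i/J_i = (1388/40.7×10⁹)·(0.736/2.47×10^-5 + 1.46/1.66×10^-5) = 4.016×10^-3 rad.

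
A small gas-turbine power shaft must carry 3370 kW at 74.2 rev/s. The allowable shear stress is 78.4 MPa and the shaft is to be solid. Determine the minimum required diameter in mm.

ω = 2π·74.2 = 466.2 rad/s, so T = P/ω = 3370×10³ / 466.2 = 7228 N·m.
For a solid shaft τ_max = 16T/(πd³), so d = (16T/(π τ_allow))^(1/3) = (16·7228/(π·7.84×10^7))^(1/3) = 0.07773 m.

77.7 mm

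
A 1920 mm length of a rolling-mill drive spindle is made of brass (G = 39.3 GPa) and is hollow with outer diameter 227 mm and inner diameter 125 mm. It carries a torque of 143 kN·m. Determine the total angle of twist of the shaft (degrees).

1.69°

J = π(d_o⁴ − d_i⁴)/32 = π(0.227⁴ − 0.125⁴)/32 = 2.367×10^-4 m⁴.
θ = T·L/(G·J) = 143000 × 1.92 / (39.3×10⁹ × 2.367×10^-4) = 0.02951 rad.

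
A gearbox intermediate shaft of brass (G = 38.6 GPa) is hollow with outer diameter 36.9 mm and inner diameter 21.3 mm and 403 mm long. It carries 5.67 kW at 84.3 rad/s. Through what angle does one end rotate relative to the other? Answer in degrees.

ω = 84.3 rad/s, so T = P/ω = 5.67×10³ / 84.30 = 67.26 N·m.
J = π(d_o⁴ − d_i⁴)/32 = π(0.0369⁴ − 0.0213⁴)/32 = 1.618×10^-7 m⁴.
θ = T·L/(G·J) = 67.26 × 0.403 / (38.6×10⁹ × 1.618×10^-7) = 4.340×10^-3 rad.

0.249°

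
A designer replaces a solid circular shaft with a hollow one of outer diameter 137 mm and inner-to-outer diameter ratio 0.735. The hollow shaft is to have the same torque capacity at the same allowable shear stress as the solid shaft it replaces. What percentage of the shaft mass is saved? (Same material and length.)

Equal τ_max and T ⇒ the solid shaft needs d_s³ = d_o³(1−k⁴), so d_s = 137·(1−0.735⁴)^(1/3) = 122.1 mm.
Area ratio A_h/A_s = d_o²(1−k²)/d_s² = (1−k²)/(1−k⁴)^(2/3) = 0.5787.
Mass saving = 1 − 0.5787 = 42.1 %.

42.1 %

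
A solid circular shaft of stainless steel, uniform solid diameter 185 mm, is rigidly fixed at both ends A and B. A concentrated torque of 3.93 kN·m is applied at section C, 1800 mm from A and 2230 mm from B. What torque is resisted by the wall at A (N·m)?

With uniform GJ and both ends fixed, compatibility θ_AC = θ_CB gives T_A·a = T_B·b, together with T_A + T_B = T₀.
T_A = T₀·b/(a+b) = 3930·2230/4030 = 2175 N·m; T_B = 1755 N·m.

2170 N·m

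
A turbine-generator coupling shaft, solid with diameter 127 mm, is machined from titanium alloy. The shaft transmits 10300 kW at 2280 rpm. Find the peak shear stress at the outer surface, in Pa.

ω = 2π·2280/60 = 238.8 rad/s, so T = P/ω = 10300×10³ / 238.8 = 43140 N·m.
J = πd⁴/32 = π(0.127)⁴/32 = 2.554×10^-5 m⁴.
τ_max = T·r/J = 43140 × 0.0635 / 2.554×10^-5 = 1.073×10^8 Pa.

1.07e8 Pa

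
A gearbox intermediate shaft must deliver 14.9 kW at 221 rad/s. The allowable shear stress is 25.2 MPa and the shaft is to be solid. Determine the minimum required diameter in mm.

ω = 221 rad/s, so T = P/ω = 14.9×10³ / 221.0 = 67.42 N·m.
For a solid shaft τ_max = 16T/(πd³), so d = (16T/(π τ_allow))^(1/3) = (16·67.42/(π·2.52×10^7))^(1/3) = 0.02388 m.

23.9 mm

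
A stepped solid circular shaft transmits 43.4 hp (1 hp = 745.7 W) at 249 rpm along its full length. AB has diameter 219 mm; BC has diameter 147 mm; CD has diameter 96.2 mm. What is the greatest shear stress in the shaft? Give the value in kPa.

ω = 2π·249/60 = 26.08 rad/s, so T = P/ω = 43.4×745.7 / 26.08 = 1241 N·m.
Under the same torque, τ_max = 16T/(πd³) is largest where d is smallest — segment CD (d = 96.2 mm).
τ_max = 16·1241/(π·(0.0962)³) = 7.100×10^6 Pa.

7100 kPa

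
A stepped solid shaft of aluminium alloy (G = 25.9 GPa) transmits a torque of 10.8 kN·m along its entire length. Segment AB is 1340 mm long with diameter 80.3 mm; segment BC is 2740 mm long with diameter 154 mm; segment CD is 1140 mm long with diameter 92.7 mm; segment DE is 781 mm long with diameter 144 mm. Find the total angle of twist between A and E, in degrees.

13.2°

J_AB = π(0.0803)⁴/32 = 4.08×10^-6 m⁴; J_BC = π(0.154)⁴/32 = 5.52×10^-5 m⁴; J_CD = π(0.0927)⁴/32 = 7.25×10^-6 m⁴; J_DE = π(0.144)⁴/32 = 4.22×10^-5 m⁴.
θ = (T/G)·Σ L_i/J_i = (10800/25.9×10⁹)·(1.34/4.08×10^-6 + 2.74/5.52×10^-5 + 1.14/7.25×10^-6 + 0.781/4.22×10^-5) = 0.2309 rad.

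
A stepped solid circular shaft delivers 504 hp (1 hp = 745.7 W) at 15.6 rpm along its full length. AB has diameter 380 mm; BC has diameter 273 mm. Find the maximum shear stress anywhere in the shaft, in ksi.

ω = 2π·15.6/60 = 1.634 rad/s, so T = P/ω = 504×745.7 / 1.634 = 230100 N·m.
Under the same torque, τ_max = 16T/(πd³) is largest where d is smallest — segment BC (d = 273 mm).
τ_max = 16·230100/(π·(0.273)³) = 5.759×10^7 Pa.

8.35 ksi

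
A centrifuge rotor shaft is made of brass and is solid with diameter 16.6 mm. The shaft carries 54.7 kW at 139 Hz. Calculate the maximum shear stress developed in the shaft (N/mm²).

ω = 2π·139 = 873.4 rad/s, so T = P/ω = 54.7×10³ / 873.4 = 62.63 N·m.
J = πd⁴/32 = π(0.0166)⁴/32 = 7.455×10^-9 m⁴.
τ_max = T·r/J = 62.63 × 0.00830 / 7.455×10^-9 = 6.973×10^7 Pa.

69.7 N/mm²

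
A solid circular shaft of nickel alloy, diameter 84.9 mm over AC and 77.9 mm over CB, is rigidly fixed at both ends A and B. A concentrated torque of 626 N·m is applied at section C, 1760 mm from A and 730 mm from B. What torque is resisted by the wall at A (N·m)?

Compatibility: T_A·a/J_AC = T_B·b/J_CB with T_A + T_B = T₀.
J_AC = 5.10×10^-6 m⁴, J_CB = 3.62×10^-6 m⁴, so T_A = T₀·(J_AC/a)/((J_AC/a)+(J_CB/b)) = 231.1 N·m, T_B = 394.9 N·m.

231 N·m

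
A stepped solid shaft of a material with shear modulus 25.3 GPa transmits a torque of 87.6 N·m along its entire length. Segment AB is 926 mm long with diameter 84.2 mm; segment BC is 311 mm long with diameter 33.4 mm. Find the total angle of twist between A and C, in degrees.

J_AB = π(0.0842)⁴/32 = 4.93×10^-6 m⁴; J_BC = π(0.0334)⁴/32 = 1.22×10^-7 m⁴.
θ = (T/G)·Σ L_i/J_i = (87.60/25.3×10⁹)·(0.926/4.93×10^-6 + 0.311/1.22×10^-7) = 9.463×10^-3 rad.

0.542°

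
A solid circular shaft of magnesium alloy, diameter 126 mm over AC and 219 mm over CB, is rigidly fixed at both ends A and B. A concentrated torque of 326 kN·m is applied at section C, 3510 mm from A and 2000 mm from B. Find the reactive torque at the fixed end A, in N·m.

Compatibility: T_A·a/J_AC = T_B·b/J_CB with T_A + T_B = T₀.
J_AC = 2.47×10^-5 m⁴, J_CB = 2.26×10^-4 m⁴, so T_A = T₀·(J_AC/a)/((J_AC/a)+(J_CB/b)) = 19160 N·m, T_B = 306800 N·m.

19200 N·m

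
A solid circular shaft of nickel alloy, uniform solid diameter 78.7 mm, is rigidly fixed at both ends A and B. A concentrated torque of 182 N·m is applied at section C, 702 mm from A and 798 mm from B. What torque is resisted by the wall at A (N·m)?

With uniform GJ and both ends fixed, compatibility θ_AC = θ_CB gives T_A·a = T_B·b, together with T_A + T_B = T₀.
T_A = T₀·b/(a+b) = 182.0·798/1500 = 96.82 N·m; T_B = 85.18 N·m.

96.8 N·m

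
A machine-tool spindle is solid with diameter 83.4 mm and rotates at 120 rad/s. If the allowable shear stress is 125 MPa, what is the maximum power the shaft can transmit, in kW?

J = πd⁴/32 = π(0.0834)⁴/32 = 4.750×10^-6 m⁴.
T_max = τ_allow·J/r = 1.25×10^8 × 4.750×10^-6 / 0.0417 = 14240 N·m.
ω = 120 rad/s, so P_max = T_max·ω = 1.709×10^6 W.

1710 kW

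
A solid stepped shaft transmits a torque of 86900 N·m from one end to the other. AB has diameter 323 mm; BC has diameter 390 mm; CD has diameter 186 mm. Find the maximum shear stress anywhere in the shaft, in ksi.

9.98 ksi

Under the same torque, τ_max = 16T/(πd³) is largest where d is smallest — segment CD (d = 186 mm).
τ_max = 16·86900/(π·(0.186)³) = 6.878×10^7 Pa.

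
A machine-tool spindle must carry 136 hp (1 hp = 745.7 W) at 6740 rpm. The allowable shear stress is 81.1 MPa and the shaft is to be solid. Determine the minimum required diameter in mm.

20.8 mm

ω = 2π·6740/60 = 705.8 rad/s, so T = P/ω = 136×745.7 / 705.8 = 143.7 N·m.
For a solid shaft τ_max = 16T/(πd³), so d = (16T/(π τ_allow))^(1/3) = (16·143.7/(π·8.11×10^7))^(1/3) = 0.02082 m.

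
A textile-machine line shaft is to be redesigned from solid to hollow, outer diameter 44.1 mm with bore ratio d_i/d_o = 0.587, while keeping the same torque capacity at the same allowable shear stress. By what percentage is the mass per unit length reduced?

28.7 %

Equal τ_max and T ⇒ the solid shaft needs d_s³ = d_o³(1−k⁴), so d_s = 44.1·(1−0.587⁴)^(1/3) = 42.28 mm.
Area ratio A_h/A_s = d_o²(1−k²)/d_s² = (1−k²)/(1−k⁴)^(2/3) = 0.7131.
Mass saving = 1 − 0.7131 = 28.7 %.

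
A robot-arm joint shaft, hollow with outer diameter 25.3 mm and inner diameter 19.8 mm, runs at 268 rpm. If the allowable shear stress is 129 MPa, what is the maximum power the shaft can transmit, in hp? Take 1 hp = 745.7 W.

9.65 hp

J = π(d_o⁴ − d_i⁴)/32 = π(0.0253⁴ − 0.0198⁴)/32 = 2.513×10^-8 m⁴.
T_max = τ_allow·J/r = 1.29×10^8 × 2.513×10^-8 / 0.0126 = 256.3 N·m.
ω = 2π·268/60 = 28.06 rad/s, so P_max = T_max·ω = 7193 W.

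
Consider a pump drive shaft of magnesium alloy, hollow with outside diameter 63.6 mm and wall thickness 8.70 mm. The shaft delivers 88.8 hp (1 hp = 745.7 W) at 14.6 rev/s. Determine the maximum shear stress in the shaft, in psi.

2870 psi

ω = 2π·14.6 = 91.73 rad/s, so T = P/ω = 88.8×745.7 / 91.73 = 721.8 N·m.
J = π(d_o⁴ − d_i⁴)/32 = π(0.0636⁴ − 0.0462⁴)/32 = 1.159×10^-6 m⁴.
τ_max = T·r/J = 721.8 × 0.0318 / 1.159×10^-6 = 1.980×10^7 Pa.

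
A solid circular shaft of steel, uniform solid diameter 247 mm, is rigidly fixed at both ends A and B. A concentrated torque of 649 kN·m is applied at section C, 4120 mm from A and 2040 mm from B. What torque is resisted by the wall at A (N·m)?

With uniform GJ and both ends fixed, compatibility θ_AC = θ_CB gives T_A·a = T_B·b, together with T_A + T_B = T₀.
T_A = T₀·b/(a+b) = 649000·2040/6160 = 214900 N·m; T_B = 434100 N·m.

215000 N·m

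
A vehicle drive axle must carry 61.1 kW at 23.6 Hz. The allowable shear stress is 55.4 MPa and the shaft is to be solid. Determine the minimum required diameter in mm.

ω = 2π·23.6 = 148.3 rad/s, so T = P/ω = 61.1×10³ / 148.3 = 412.0 N·m.
For a solid shaft τ_max = 16T/(πd³), so d = (16T/(π τ_allow))^(1/3) = (16·412.0/(π·5.54×10^7))^(1/3) = 0.03358 m.

33.6 mm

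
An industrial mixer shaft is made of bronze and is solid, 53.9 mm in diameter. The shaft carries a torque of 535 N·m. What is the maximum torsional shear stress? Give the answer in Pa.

J = πd⁴/32 = π(0.0539)⁴/32 = 8.286×10^-7 m⁴.
τ_max = T·r/J = 535.0 × 0.0269 / 8.286×10^-7 = 1.740×10^7 Pa.

1.74e7 Pa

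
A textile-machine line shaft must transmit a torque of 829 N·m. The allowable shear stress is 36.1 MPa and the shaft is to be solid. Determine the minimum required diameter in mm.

For a solid shaft τ_max = 16T/(πd³), so d = (16T/(π τ_allow))^(1/3) = (16·829.0/(π·3.61×10^7))^(1/3) = 0.04890 m.

48.9 mm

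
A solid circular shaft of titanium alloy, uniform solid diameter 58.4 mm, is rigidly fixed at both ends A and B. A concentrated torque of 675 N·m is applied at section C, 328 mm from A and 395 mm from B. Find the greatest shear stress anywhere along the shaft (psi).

1370 psi

With uniform GJ and both ends fixed, compatibility θ_AC = θ_CB gives T_A·a = T_B·b, together with T_A + T_B = T₀.
T_A = T₀·b/(a+b) = 675.0·395/723.0 = 368.8 N·m; T_B = 306.2 N·m.
τ in each portion: τ_AC = 9.43×10^6 Pa, τ_CB = 7.83×10^6 Pa; maximum is in AC.
τ_max = T_AC·r/J = 368.8·0.0292/1.14×10^-6 = 9.430×10^6 Pa.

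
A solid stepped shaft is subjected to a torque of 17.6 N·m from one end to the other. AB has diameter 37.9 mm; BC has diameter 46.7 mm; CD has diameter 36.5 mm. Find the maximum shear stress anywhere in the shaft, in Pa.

1.84e6 Pa

Under the same torque, τ_max = 16T/(πd³) is largest where d is smallest — segment CD (d = 36.5 mm).
τ_max = 16·17.60/(π·(0.0365)³) = 1.843×10^6 Pa.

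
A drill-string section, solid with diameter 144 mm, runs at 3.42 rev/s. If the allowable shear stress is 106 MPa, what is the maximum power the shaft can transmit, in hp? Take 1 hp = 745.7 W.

J = πd⁴/32 = π(0.144)⁴/32 = 4.221×10^-5 m⁴.
T_max = τ_allow·J/r = 1.06×10^8 × 4.221×10^-5 / 0.0720 = 62150 N·m.
ω = 2π·3.42 = 21.49 rad/s, so P_max = T_max·ω = 1.335×10^6 W.

1790 hp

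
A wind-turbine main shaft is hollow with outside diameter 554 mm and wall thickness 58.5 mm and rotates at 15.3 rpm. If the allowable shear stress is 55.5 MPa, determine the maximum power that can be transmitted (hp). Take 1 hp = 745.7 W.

2440 hp

J = π(d_o⁴ − d_i⁴)/32 = π(0.554⁴ − 0.437⁴)/32 = 5.667×10^-3 m⁴.
T_max = τ_allow·J/r = 5.55×10^7 × 5.667×10^-3 / 0.277 = 1.136e6 N·m.
ω = 2π·15.3/60 = 1.602 rad/s, so P_max = T_max·ω = 1.819×10^6 W.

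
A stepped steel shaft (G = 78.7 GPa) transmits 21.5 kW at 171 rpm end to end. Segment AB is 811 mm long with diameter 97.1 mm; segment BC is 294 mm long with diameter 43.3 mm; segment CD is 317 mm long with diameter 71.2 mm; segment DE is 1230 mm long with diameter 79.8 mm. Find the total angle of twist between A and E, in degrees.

ω = 2π·171/60 = 17.91 rad/s, so T = P/ω = 21.5×10³ / 17.91 = 1201 N·m.
J_AB = π(0.0971)⁴/32 = 8.73×10^-6 m⁴; J_BC = π(0.0433)⁴/32 = 3.45×10^-7 m⁴; J_CD = π(0.0712)⁴/32 = 2.52×10^-6 m⁴; J_DE = π(0.0798)⁴/32 = 3.98×10^-6 m⁴.
θ = (T/G)·Σ L_i/J_i = (1201/78.7×10⁹)·(0.811/8.73×10^-6 + 0.294/3.45×10^-7 + 0.317/2.52×10^-6 + 1.23/3.98×10^-6) = 0.02104 rad.

1.21°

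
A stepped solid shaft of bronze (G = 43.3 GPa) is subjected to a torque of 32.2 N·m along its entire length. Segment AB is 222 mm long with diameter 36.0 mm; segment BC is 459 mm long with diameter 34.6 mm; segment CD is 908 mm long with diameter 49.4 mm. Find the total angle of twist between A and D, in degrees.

0.263°

J_AB = π(0.0360)⁴/32 = 1.65×10^-7 m⁴; J_BC = π(0.0346)⁴/32 = 1.41×10^-7 m⁴; J_CD = π(0.0494)⁴/32 = 5.85×10^-7 m⁴.
θ = (T/G)·Σ L_i/J_i = (32.20/43.3×10⁹)·(0.222/1.65×10^-7 + 0.459/1.41×10^-7 + 0.908/5.85×10^-7) = 4.582×10^-3 rad.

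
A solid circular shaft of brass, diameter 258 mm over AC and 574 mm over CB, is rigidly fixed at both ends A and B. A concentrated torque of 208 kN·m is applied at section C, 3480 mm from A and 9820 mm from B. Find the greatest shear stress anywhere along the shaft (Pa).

6.37e6 Pa

Compatibility: T_A·a/J_AC = T_B·b/J_CB with T_A + T_B = T₀.
J_AC = 4.35×10^-4 m⁴, J_CB = 0.0107 m⁴, so T_A = T₀·(J_AC/a)/((J_AC/a)+(J_CB/b)) = 21480 N·m, T_B = 186500 N·m.
τ in each portion: τ_AC = 6.37×10^6 Pa, τ_CB = 5.02×10^6 Pa; maximum is in AC.
τ_max = T_AC·r/J = 21480·0.129/4.35×10^-4 = 6.371×10^6 Pa.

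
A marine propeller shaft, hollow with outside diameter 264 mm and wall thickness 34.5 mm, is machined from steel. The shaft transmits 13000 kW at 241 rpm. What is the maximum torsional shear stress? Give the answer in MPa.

ω = 2π·241/60 = 25.24 rad/s, so T = P/ω = 13000×10³ / 25.24 = 515100 N·m.
J = π(d_o⁴ − d_i⁴)/32 = π(0.264⁴ − 0.195⁴)/32 = 3.349×10^-4 m⁴.
τ_max = T·r/J = 515100 × 0.132 / 3.349×10^-4 = 2.030×10^8 Pa.

203 MPa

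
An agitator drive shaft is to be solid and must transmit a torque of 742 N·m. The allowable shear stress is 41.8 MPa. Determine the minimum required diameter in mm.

For a solid shaft τ_max = 16T/(πd³), so d = (16T/(π τ_allow))^(1/3) = (16·742.0/(π·4.18×10^7))^(1/3) = 0.04488 m.

44.9 mm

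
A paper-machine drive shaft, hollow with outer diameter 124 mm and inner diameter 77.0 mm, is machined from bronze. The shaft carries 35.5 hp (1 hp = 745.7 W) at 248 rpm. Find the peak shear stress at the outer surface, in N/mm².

ω = 2π·248/60 = 25.97 rad/s, so T = P/ω = 35.5×745.7 / 25.97 = 1019 N·m.
J = π(d_o⁴ − d_i⁴)/32 = π(0.124⁴ − 0.0770⁴)/32 = 1.976×10^-5 m⁴.
τ_max = T·r/J = 1019 × 0.0620 / 1.976×10^-5 = 3.198×10^6 Pa.

3.20 N/mm²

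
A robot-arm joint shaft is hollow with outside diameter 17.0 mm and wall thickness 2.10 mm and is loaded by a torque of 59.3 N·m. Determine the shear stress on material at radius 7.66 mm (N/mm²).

J = π(d_o⁴ − d_i⁴)/32 = π(0.0170⁴ − 0.0128⁴)/32 = 5.564×10^-9 m⁴.
Shear stress varies linearly with radius: τ = T·r/J = 59.30 × 0.00766 / 5.564×10^-9 = 8.163×10^7 Pa.

81.6 N/mm²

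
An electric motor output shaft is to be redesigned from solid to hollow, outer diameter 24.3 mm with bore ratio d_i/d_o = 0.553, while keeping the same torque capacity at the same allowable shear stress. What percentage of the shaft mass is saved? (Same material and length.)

Equal τ_max and T ⇒ the solid shaft needs d_s³ = d_o³(1−k⁴), so d_s = 24.3·(1−0.553⁴)^(1/3) = 23.52 mm.
Area ratio A_h/A_s = d_o²(1−k²)/d_s² = (1−k²)/(1−k⁴)^(2/3) = 0.7412.
Mass saving = 1 − 0.7412 = 25.9 %.

25.9 %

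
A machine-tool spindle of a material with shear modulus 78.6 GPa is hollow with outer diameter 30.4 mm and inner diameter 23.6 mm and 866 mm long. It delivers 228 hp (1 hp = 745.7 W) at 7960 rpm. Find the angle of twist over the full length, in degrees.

2.41°

ω = 2π·7960/60 = 833.6 rad/s, so T = P/ω = 228×745.7 / 833.6 = 204.0 N·m.
J = π(d_o⁴ − d_i⁴)/32 = π(0.0304⁴ − 0.0236⁴)/32 = 5.339×10^-8 m⁴.
θ = T·L/(G·J) = 204.0 × 0.866 / (78.6×10⁹ × 5.339×10^-8) = 0.04209 rad.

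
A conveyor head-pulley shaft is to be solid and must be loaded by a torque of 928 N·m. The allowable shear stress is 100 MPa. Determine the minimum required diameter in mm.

For a solid shaft τ_max = 16T/(πd³), so d = (16T/(π τ_allow))^(1/3) = (16·928.0/(π·1.00×10^8))^(1/3) = 0.03616 m.

36.2 mm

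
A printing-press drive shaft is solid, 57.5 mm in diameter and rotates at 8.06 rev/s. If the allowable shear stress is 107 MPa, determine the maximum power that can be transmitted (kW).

J = πd⁴/32 = π(0.0575)⁴/32 = 1.073×10^-6 m⁴.
T_max = τ_allow·J/r = 1.07×10^8 × 1.073×10^-6 / 0.0288 = 3994 N·m.
ω = 2π·8.06 = 50.64 rad/s, so P_max = T_max·ω = 2.023×10^5 W.

202 kW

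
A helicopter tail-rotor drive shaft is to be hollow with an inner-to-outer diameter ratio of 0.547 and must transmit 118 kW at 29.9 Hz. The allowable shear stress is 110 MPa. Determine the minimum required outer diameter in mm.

31.7 mm

ω = 2π·29.9 = 187.9 rad/s, so T = P/ω = 118×10³ / 187.9 = 628.1 N·m.
For a hollow shaft with d_i/d_o = 0.547: τ_max = 16T/(π d_o³ (1−k⁴)), so d_o = [16T/(π τ_allow (1−k⁴))]^(1/3) = [16·628.1/(π·1.10×10^8·0.9105)]^(1/3) = 0.03173 m.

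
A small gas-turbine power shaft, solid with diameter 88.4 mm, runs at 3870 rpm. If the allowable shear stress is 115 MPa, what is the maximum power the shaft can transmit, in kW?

J = πd⁴/32 = π(0.0884)⁴/32 = 5.995×10^-6 m⁴.
T_max = τ_allow·J/r = 1.15×10^8 × 5.995×10^-6 / 0.0442 = 15600 N·m.
ω = 2π·3870/60 = 405.3 rad/s, so P_max = T_max·ω = 6.322×10^6 W.

6320 kW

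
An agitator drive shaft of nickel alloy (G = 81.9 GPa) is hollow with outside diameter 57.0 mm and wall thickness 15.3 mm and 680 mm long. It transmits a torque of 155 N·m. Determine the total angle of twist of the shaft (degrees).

0.0746°

J = π(d_o⁴ − d_i⁴)/32 = π(0.0570⁴ − 0.0264⁴)/32 = 9.886×10^-7 m⁴.
θ = T·L/(G·J) = 155.0 × 0.680 / (81.9×10⁹ × 9.886×10^-7) = 1.302×10^-3 rad.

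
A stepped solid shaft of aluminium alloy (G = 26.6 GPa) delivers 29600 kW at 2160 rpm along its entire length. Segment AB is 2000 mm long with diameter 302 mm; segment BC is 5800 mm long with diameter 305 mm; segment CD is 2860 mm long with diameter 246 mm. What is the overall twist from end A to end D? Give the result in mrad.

ω = 2π·2160/60 = 226.2 rad/s, so T = P/ω = 29600×10³ / 226.2 = 130900 N·m.
J_AB = π(0.302)⁴/32 = 8.17×10^-4 m⁴; J_BC = π(0.305)⁴/32 = 8.50×10^-4 m⁴; J_CD = π(0.246)⁴/32 = 3.60×10^-4 m⁴.
θ = (T/G)·Σ L_i/J_i = (130900/26.6×10⁹)·(2.00/8.17×10^-4 + 5.80/8.50×10^-4 + 2.86/3.60×10^-4) = 0.08477 rad.

84.8 mrad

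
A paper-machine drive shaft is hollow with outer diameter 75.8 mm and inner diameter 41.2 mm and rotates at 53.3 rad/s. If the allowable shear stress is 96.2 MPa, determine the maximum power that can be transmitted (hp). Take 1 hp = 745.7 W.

537 hp

J = π(d_o⁴ − d_i⁴)/32 = π(0.0758⁴ − 0.0412⁴)/32 = 2.958×10^-6 m⁴.
T_max = τ_allow·J/r = 9.62×10^7 × 2.958×10^-6 / 0.0379 = 7508 N·m.
ω = 53.3 rad/s, so P_max = T_max·ω = 4.002×10^5 W.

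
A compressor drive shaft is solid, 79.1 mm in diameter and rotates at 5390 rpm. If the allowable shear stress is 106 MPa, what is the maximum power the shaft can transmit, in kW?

5810 kW

J = πd⁴/32 = π(0.0791)⁴/32 = 3.843×10^-6 m⁴.
T_max = τ_allow·J/r = 1.06×10^8 × 3.843×10^-6 / 0.0395 = 10300 N·m.
ω = 2π·5390/60 = 564.4 rad/s, so P_max = T_max·ω = 5.814×10^6 W.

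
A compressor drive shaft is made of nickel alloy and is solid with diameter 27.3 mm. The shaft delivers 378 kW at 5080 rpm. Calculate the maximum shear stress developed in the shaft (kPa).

178000 kPa

ω = 2π·5080/60 = 532.0 rad/s, so T = P/ω = 378×10³ / 532.0 = 710.6 N·m.
J = πd⁴/32 = π(0.0273)⁴/32 = 5.453×10^-8 m⁴.
τ_max = T·r/J = 710.6 × 0.0137 / 5.453×10^-8 = 1.779×10^8 Pa.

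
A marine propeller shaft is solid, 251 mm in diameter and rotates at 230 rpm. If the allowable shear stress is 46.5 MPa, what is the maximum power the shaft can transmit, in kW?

J = πd⁴/32 = π(0.251)⁴/32 = 3.897×10^-4 m⁴.
T_max = τ_allow·J/r = 4.65×10^7 × 3.897×10^-4 / 0.126 = 144400 N·m.
ω = 2π·230/60 = 24.09 rad/s, so P_max = T_max·ω = 3.477×10^6 W.

3480 kW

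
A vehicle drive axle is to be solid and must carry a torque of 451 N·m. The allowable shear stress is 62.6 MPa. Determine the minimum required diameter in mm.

For a solid shaft τ_max = 16T/(πd³), so d = (16T/(π τ_allow))^(1/3) = (16·451.0/(π·6.26×10^7))^(1/3) = 0.03323 m.

33.2 mm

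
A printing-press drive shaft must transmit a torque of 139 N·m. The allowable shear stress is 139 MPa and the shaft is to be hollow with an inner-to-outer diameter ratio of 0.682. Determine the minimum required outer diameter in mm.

18.7 mm

For a hollow shaft with d_i/d_o = 0.682: τ_max = 16T/(π d_o³ (1−k⁴)), so d_o = [16T/(π τ_allow (1−k⁴))]^(1/3) = [16·139.0/(π·1.39×10^8·0.7837)]^(1/3) = 0.01866 m.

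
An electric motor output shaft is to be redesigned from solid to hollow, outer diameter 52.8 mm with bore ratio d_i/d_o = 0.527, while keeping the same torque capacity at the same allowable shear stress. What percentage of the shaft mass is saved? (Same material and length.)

23.8 %

Equal τ_max and T ⇒ the solid shaft needs d_s³ = d_o³(1−k⁴), so d_s = 52.8·(1−0.527⁴)^(1/3) = 51.41 mm.
Area ratio A_h/A_s = d_o²(1−k²)/d_s² = (1−k²)/(1−k⁴)^(2/3) = 0.7620.
Mass saving = 1 − 0.7620 = 23.8 %.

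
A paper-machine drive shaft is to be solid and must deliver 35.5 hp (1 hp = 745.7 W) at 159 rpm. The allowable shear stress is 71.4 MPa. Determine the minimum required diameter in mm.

ω = 2π·159/60 = 16.65 rad/s, so T = P/ω = 35.5×745.7 / 16.65 = 1590 N·m.
For a solid shaft τ_max = 16T/(πd³), so d = (16T/(π τ_allow))^(1/3) = (16·1590/(π·7.14×10^7))^(1/3) = 0.04840 m.

48.4 mm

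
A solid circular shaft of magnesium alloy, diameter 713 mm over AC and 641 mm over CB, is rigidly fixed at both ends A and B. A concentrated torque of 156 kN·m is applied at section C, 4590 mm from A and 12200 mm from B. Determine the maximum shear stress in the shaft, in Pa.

Compatibility: T_A·a/J_AC = T_B·b/J_CB with T_A + T_B = T₀.
J_AC = 0.0254 m⁴, J_CB = 0.0166 m⁴, so T_A = T₀·(J_AC/a)/((J_AC/a)+(J_CB/b)) = 125200 N·m, T_B = 30780 N·m.
τ in each portion: τ_AC = 1.76×10^6 Pa, τ_CB = 5.95×10^5 Pa; maximum is in AC.
τ_max = T_AC·r/J = 125200·0.356/0.0254 = 1.759×10^6 Pa.

1.76e6 Pa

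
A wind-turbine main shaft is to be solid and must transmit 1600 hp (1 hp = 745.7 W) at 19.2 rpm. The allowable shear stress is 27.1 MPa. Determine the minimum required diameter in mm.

ω = 2π·19.2/60 = 2.011 rad/s, so T = P/ω = 1600×745.7 / 2.011 = 593400 N·m.
For a solid shaft τ_max = 16T/(πd³), so d = (16T/(π τ_allow))^(1/3) = (16·593400/(π·2.71×10^7))^(1/3) = 0.4813 m.

481 mm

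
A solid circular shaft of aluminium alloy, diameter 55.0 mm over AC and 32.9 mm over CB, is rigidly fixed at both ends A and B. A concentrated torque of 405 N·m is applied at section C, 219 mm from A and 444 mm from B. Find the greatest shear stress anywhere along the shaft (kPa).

11700 kPa

Compatibility: T_A·a/J_AC = T_B·b/J_CB with T_A + T_B = T₀.
J_AC = 8.98×10^-7 m⁴, J_CB = 1.15×10^-7 m⁴, so T_A = T₀·(J_AC/a)/((J_AC/a)+(J_CB/b)) = 380.9 N·m, T_B = 24.06 N·m.
τ in each portion: τ_AC = 1.17×10^7 Pa, τ_CB = 3.44×10^6 Pa; maximum is in AC.
τ_max = T_AC·r/J = 380.9·0.0275/8.98×10^-7 = 1.166×10^7 Pa.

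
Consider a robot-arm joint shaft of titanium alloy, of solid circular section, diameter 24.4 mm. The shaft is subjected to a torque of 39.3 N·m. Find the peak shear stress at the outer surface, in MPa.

J = πd⁴/32 = π(0.0244)⁴/32 = 3.480×10^-8 m⁴.
τ_max = T·r/J = 39.30 × 0.0122 / 3.480×10^-8 = 1.378×10^7 Pa.

13.8 MPa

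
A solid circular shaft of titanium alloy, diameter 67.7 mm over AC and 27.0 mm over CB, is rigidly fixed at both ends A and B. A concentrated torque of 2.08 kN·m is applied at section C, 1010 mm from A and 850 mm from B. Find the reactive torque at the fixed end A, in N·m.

Compatibility: T_A·a/J_AC = T_B·b/J_CB with T_A + T_B = T₀.
J_AC = 2.06×10^-6 m⁴, J_CB = 5.22×10^-8 m⁴, so T_A = T₀·(J_AC/a)/((J_AC/a)+(J_CB/b)) = 2019 N·m, T_B = 60.70 N·m.

2020 N·m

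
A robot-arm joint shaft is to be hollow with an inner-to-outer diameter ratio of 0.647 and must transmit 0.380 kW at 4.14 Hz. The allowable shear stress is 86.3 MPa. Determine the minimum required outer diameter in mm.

ω = 2π·4.14 = 26.01 rad/s, so T = P/ω = 0.380×10³ / 26.01 = 14.61 N·m.
For a hollow shaft with d_i/d_o = 0.647: τ_max = 16T/(π d_o³ (1−k⁴)), so d_o = [16T/(π τ_allow (1−k⁴))]^(1/3) = [16·14.61/(π·8.63×10^7·0.8248)]^(1/3) = 0.01015 m.

10.1 mm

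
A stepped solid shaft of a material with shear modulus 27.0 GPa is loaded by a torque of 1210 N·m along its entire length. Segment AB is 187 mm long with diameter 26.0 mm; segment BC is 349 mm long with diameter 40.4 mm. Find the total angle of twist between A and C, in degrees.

14.1°

J_AB = π(0.0260)⁴/32 = 4.49×10^-8 m⁴; J_BC = π(0.0404)⁴/32 = 2.62×10^-7 m⁴.
θ = (T/G)·Σ L_i/J_i = (1210/27.0×10⁹)·(0.187/4.49×10^-8 + 0.349/2.62×10^-7) = 0.2466 rad.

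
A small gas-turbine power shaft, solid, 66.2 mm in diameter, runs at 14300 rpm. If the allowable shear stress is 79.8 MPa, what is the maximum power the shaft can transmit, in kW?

J = πd⁴/32 = π(0.0662)⁴/32 = 1.886×10^-6 m⁴.
T_max = τ_allow·J/r = 7.98×10^7 × 1.886×10^-6 / 0.0331 = 4546 N·m.
ω = 2π·14300/60 = 1497 rad/s, so P_max = T_max·ω = 6.807×10^6 W.

6810 kW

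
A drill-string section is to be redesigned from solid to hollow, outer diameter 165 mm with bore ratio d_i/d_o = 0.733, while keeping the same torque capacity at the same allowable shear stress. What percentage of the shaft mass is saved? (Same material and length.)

Equal τ_max and T ⇒ the solid shaft needs d_s³ = d_o³(1−k⁴), so d_s = 165·(1−0.733⁴)^(1/3) = 147.3 mm.
Area ratio A_h/A_s = d_o²(1−k²)/d_s² = (1−k²)/(1−k⁴)^(2/3) = 0.5807.
Mass saving = 1 − 0.5807 = 41.9 %.

41.9 %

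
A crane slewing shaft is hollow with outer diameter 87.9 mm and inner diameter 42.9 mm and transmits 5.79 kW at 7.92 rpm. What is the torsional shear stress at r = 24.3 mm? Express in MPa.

ω = 2π·7.92/60 = 0.8294 rad/s, so T = P/ω = 5.79×10³ / 0.8294 = 6981 N·m.
J = π(d_o⁴ − d_i⁴)/32 = π(0.0879⁴ − 0.0429⁴)/32 = 5.528×10^-6 m⁴.
Shear stress varies linearly with radius: τ = T·r/J = 6981 × 0.0243 / 5.528×10^-6 = 3.069×10^7 Pa.

30.7 MPa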